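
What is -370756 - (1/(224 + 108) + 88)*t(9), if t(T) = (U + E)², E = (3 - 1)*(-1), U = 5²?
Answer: -138546785/332 ≈ -4.1731e+5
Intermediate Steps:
U = 25
E = -2 (E = 2*(-1) = -2)
t(T) = 529 (t(T) = (25 - 2)² = 23² = 529)
-370756 - (1/(224 + 108) + 88)*t(9) = -370756 - (1/(224 + 108) + 88)*529 = -370756 - (1/332 + 88)*529 = -370756 - 29217*529/332 = -370756 - 1*15455793/332 = -370756 - 15455793/332 = -138546785/332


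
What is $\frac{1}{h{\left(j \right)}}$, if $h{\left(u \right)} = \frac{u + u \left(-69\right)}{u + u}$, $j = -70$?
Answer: $- \frac{1}{34} \approx -0.029412$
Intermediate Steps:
$h{\left(u \right)} = -34$ ($h{\left(u \right)} = \frac{u - 69 u}{2 u} = - 68 u \frac{1}{2 u} = -34$)
$\frac{1}{h{\left(j \right)}} = \frac{1}{-34} = - \frac{1}{34}$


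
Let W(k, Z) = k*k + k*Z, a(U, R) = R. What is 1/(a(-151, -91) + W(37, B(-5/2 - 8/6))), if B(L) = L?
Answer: 6/6817 ≈ 0.00088015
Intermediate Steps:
W(k, Z) = k² + Z*k
1/(a(-151, -91) + W(37, B(-5/2 - 8/6))) = 1/(-91 + 37*((-5/2 - 8/6) + 37)) = 1/(-91 + 37*((-5*½ - 8*⅙) + 37)) = 1/(-91 + 37*((-5/2 - 4/3) + 37)) = 1/(-91 + 37*(-23/6 + 37)) = 1/(-91 + 37*(199/6)) = 1/(-91 + 7363/6) = 1/(6817/6) = 6/6817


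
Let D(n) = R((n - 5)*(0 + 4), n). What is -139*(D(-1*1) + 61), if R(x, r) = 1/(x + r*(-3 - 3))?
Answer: -152483/18 ≈ -8471.3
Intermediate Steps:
R(x, r) = 1/(x - 6*r) (R(x, r) = 1/(x + r*(-6)) = 1/(x - 6*r))
D(n) = 1/(-20 - 2*n) (D(n) = 1/((n - 5)*(0 + 4) - 6*n) = 1/((-5 + n)*4 - 6*n) = 1/((-20 + 4*n) - 6*n) = 1/(-20 - 2*n))
-139*(D(-1*1) + 61) = -139*(-1/(20 + 2*(-1*1)) + 61) = -139*(-1/(20 + 2*(-1)) + 61) = -139*(-1/(20 - 2) + 61) = -139*(-1/18 + 61) = -139*1097/18 = -152483/18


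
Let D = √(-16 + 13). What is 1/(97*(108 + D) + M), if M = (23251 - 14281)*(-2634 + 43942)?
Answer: 123514412/45767429915126641 - 97*I*√3/137302289745379923 ≈ 2.6987e-9 - 1.2236e-15*I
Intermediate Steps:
D = I*√3 (D = √(-3) = I*√3 ≈ 1.732*I)
M = 370532760 (M = 8970*41308 = 370532760)
1/(97*(108 + D) + M) = 1/(97*(108 + I*√3) + 370532760) = 1/((10476 + 97*I*√3) + 370532760) = 1/(370543236 + 97*I*√3)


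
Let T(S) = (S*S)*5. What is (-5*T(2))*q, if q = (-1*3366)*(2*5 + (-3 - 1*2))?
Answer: 1683000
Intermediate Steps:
T(S) = 5*S**2 (T(S) = S**2*5 = 5*S**2)
q = -16830 (q = -3366*(10 + (-3 - 2)) = -3366*(10 - 5) = -3366*5 = -16830)
(-5*T(2))*q = -25*2**2*(-16830) = -25*4*(-16830) = -5*20*(-16830) = -100*(-16830) = 1683000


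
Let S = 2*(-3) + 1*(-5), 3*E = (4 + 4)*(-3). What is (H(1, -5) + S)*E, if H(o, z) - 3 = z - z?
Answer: 64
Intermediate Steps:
H(o, z) = 3 (H(o, z) = 3 + (z - z) = 3 + 0 = 3)
E = -8 (E = ((4 + 4)*(-3))/3 = (8*(-3))/3 = (1/3)*(-24) = -8)
S = -11 (S = -6 - 5 = -11)
(H(1, -5) + S)*E = (3 - 11)*(-8) = -8*(-8) = 64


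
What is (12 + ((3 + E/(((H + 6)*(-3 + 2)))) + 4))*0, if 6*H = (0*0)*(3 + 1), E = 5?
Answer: 0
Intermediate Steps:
H = 0 (H = ((0*0)*(3 + 1))/6 = (0*4)/6 = (⅙)*0 = 0)
(12 + ((3 + E/(((H + 6)*(-3 + 2)))) + 4))*0 = (12 + ((3 + 5/(((0 + 6)*(-3 + 2)))) + 4))*0 = (12 + ((3 + 5/((6*(-1)))) + 4))*0 = (12 + ((3 + 5/(-6)) + 4))*0 = (12 + ((3 + 5*(-⅙)) + 4))*0 = (12 + ((3 - ⅚) + 4))*0 = (12 + (13/6 + 4))*0 = (12 + 37/6)*0 = (109/6)*0 = 0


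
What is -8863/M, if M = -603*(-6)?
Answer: -8863/3618 ≈ -2.4497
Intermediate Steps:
M = 3618
-8863/M = -8863/3618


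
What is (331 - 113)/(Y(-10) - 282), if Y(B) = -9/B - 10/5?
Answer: -2180/2831 ≈ -0.77005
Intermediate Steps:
Y(B) = -2 - 9/B (Y(B) = -9/B - 10*1/5 = -9/B - 2 = -2 - 9/B)
(331 - 113)/(Y(-10) - 282) = (331 - 113)/((-2 - 9/(-10)) - 282) = 218/((-2 - 9*(-1/10)) - 282) = 218/((-2 + 9/10) - 282) = 218/(-11/10 - 282) = 218/(-2831/10) = 218*(-10/2831) = -2180/2831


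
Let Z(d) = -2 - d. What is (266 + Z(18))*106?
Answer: 26076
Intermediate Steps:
(266 + Z(18))*106 = (266 + (-2 - 1*18))*106 = (266 + (-2 - 18))*106 = (266 - 20)*106 = 246*106 = 26076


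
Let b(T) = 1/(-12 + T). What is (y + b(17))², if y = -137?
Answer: 467856/25 ≈ 18714.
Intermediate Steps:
(y + b(17))² = (-137 + 1/(-12 + 17))² = (-137 + 1/5)² = (-137 + ⅕)² = (-684/5)² = 467856/25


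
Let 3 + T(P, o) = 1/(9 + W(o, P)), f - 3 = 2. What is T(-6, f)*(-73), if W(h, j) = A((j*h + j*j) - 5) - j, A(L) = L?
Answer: 3431/16 ≈ 214.44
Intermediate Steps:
W(h, j) = -5 + j² - j + h*j (W(h, j) = ((j*h + j*j) - 5) - j = ((h*j + j²) - 5) - j = ((j² + h*j) - 5) - j = (-5 + j² + h*j) - j = -5 + j² - j + h*j)
f = 5 (f = 3 + 2 = 5)
T(P, o) = -3 + 1/(4 + P² - P + P*o) (T(P, o) = -3 + 1/(9 + (-5 + P² - P + o*P)) = -3 + 1/(9 + (-5 + P² - P + P*o)) = -3 + 1/(4 + P² - P + P*o))
T(-6, f)*(-73) = ((-11 - 3*(-6)² + 3*(-6) - 3*(-6)*5)/(4 + (-6)² - 1*(-6) - 6*5))*(-73) = ((-11 - 3*36 - 18 + 90)/(4 + 36 + 6 - 30))*(-73) = ((-11 - 108 - 18 + 90)/16)*(-73) = ((1/16)*(-47))*(-73) = -47/16*(-73) = 3431/16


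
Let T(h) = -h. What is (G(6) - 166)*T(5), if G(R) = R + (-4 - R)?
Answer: 850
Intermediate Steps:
G(R) = -4
(G(6) - 166)*T(5) = (-4 - 166)*(-1*5) = -170*(-5) = 850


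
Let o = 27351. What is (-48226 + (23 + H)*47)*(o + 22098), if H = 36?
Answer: -2247605397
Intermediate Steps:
(-48226 + (23 + H)*47)*(o + 22098) = (-48226 + (23 + 36)*47)*(27351 + 22098) = (-48226 + 59*47)*49449 = (-48226 + 2773)*49449 = -45453*49449 = -2247605397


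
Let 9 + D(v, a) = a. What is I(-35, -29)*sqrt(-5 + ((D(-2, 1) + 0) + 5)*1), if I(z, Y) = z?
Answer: -70*I*sqrt(2) ≈ -98.995*I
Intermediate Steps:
D(v, a) = -9 + a
I(-35, -29)*sqrt(-5 + ((D(-2, 1) + 0) + 5)*1) = -35*sqrt(-5 + (((-9 + 1) + 0) + 5)*1) = -35*sqrt(-5 + ((-8 + 0) + 5)*1) = -35*sqrt(-5 + (-8 + 5)*1) = -35*sqrt(-5 - 3*1) = -35*sqrt(-5 - 3) = -70*I*sqrt(2)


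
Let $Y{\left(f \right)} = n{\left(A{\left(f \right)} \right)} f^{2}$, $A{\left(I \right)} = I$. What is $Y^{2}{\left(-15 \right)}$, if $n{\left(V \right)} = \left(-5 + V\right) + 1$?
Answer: $18275625$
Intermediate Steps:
$n{\left(V \right)} = -4 + V$
$Y{\left(f \right)} = f^{2} \left(-4 + f\right)$ ($Y{\left(f \right)} = \left(-4 + f\right) f^{2} = f^{2} \left(-4 + f\right)$)
$Y^{2}{\left(-15 \right)} = \left(\left(-15\right)^{2} \left(-4 - 15\right)\right)^{2} = \left(225 \left(-19\right)\right)^{2} = \left(-4275\right)^{2} = 18275625$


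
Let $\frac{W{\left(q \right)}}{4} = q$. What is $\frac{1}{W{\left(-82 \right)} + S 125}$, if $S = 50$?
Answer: $\frac{1}{5922} \approx 0.00016886$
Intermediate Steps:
$W{\left(q \right)} = 4 q$
$\frac{1}{W{\left(-82 \right)} + S 125} = \frac{1}{4 \left(-82\right) + 50 \cdot 125} = \frac{1}{-328 + 6250} = \frac{1}{5922}$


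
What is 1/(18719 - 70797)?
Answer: -1/52078 ≈ -1.9202e-5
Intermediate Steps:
1/(18719 - 70797) = 1/(-52078) = -1/52078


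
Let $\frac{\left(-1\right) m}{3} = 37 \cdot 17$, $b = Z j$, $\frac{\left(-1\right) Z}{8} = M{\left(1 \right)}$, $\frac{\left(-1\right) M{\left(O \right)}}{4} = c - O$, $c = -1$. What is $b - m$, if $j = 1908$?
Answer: $-120225$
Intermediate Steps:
$M{\left(O \right)} = 4 + 4 O$ ($M{\left(O \right)} = - 4 \left(-1 - O\right) = 4 + 4 O$)
$Z = -64$ ($Z = - 8 \left(4 + 4 \cdot 1\right) = - 8 \left(4 + 4\right) = \left(-8\right) 8 = -64$)
$b = -122112$ ($b = \left(-64\right) 1908 = -122112$)
$m = -1887$ ($m = - 3 \cdot 37 \cdot 17 = \left(-3\right) 629 = -1887$)
$b - m = -122112 - -1887 = -122112 + 1887 = -120225$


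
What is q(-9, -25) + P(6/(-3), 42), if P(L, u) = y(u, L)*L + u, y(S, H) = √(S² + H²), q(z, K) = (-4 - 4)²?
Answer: 106 - 4*√442 ≈ 21.905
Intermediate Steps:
q(z, K) = 64 (q(z, K) = (-8)² = 64)
y(S, H) = √(H² + S²)
P(L, u) = u + L*√(L² + u²) (P(L, u) = √(L² + u²)*L + u = L*√(L² + u²) + u = u + L*√(L² + u²))
q(-9, -25) + P(6/(-3), 42) = 64 + (42 + (6/(-3))*√((6/(-3))² + 42²)) = 64 + (42 + (6*(-⅓))*√((6*(-⅓))² + 1764)) = 64 + (42 - 2*√((-2)² + 1764)) = 64 + (42 - 2*√(4 + 1764)) = 64 + (42 - 4*√442) = 106 - 4*√442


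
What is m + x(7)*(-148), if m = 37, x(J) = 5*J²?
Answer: -36223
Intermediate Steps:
m + x(7)*(-148) = 37 + (5*7²)*(-148) = 37 + (5*49)*(-148) = 37 + 245*(-148) = 37 - 36260 = -36223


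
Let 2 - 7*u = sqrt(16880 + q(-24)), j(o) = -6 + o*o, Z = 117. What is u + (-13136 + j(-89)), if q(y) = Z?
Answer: -36545/7 - sqrt(16997)/7 ≈ -5239.3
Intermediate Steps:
j(o) = -6 + o**2
q(y) = 117
u = 2/7 - sqrt(16997)/7 (u = 2/7 - sqrt(16880 + 117)/7 = 2/7 - sqrt(16997)/7 ≈ -18.339)
u + (-13136 + j(-89)) = (2/7 - sqrt(16997)/7) + (-13136 + (-6 + (-89)**2)) = (2/7 - sqrt(16997)/7) + (-13136 + (-6 + 7921)) = (2/7 - sqrt(16997)/7) + (-13136 + 7915) = (2/7 - sqrt(16997)/7) - 5221 = -36545/7 - sqrt(16997)/7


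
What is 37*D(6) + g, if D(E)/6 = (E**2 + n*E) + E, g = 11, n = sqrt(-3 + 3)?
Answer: 9335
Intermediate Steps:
n = 0 (n = sqrt(0) = 0)
D(E) = 6*E + 6*E**2 (D(E) = 6*((E**2 + 0*E) + E) = 6*((E**2 + 0) + E) = 6*(E**2 + E) = 6*(E + E**2) = 6*E + 6*E**2)
37*D(6) + g = 37*(6*6*(1 + 6)) + 11 = 37*(6*6*7) + 11 = 37*252 + 11 = 9324 + 11 = 9335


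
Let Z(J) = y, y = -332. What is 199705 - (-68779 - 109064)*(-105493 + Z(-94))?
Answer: -18820035770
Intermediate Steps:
Z(J) = -332
199705 - (-68779 - 109064)*(-105493 + Z(-94)) = 199705 - (-68779 - 109064)*(-105493 - 332) = 199705 - (-177843)*(-105825) = 199705 - 1*18820235475 = 199705 - 18820235475 = -18820035770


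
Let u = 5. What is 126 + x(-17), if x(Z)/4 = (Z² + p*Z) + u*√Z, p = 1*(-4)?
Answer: 1554 + 20*I*√17 ≈ 1554.0 + 82.462*I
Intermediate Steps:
p = -4
x(Z) = -16*Z + 4*Z² + 20*√Z (x(Z) = 4*((Z² - 4*Z) + 5*√Z) = 4*(Z² - 4*Z + 5*√Z) = -16*Z + 4*Z² + 20*√Z)
126 + x(-17) = 126 + (-16*(-17) + 4*(-17)² + 20*√(-17)) = 126 + (272 + 4*289 + 20*(I*√17)) = 126 + (272 + 1156 + 20*I*√17) = 126 + (1428 + 20*I*√17) = 1554 + 20*I*√17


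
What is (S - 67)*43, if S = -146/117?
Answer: -343355/117 ≈ -2934.7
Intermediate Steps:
S = -146/117 (S = -146*1/117 = -146/117 ≈ -1.2479)
(S - 67)*43 = (-146/117 - 67)*43 = -7985/117*43 = -343355/117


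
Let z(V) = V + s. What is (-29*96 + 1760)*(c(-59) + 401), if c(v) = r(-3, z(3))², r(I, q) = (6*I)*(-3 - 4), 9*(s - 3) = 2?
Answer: -16667648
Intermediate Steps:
s = 29/9 (s = 3 + (⅑)*2 = 3 + 2/9 = 29/9 ≈ 3.2222)
z(V) = 29/9 + V (z(V) = V + 29/9 = 29/9 + V)
r(I, q) = -42*I (r(I, q) = (6*I)*(-7) = -42*I)
c(v) = 15876 (c(v) = (-42*(-3))² = 126² = 15876)
(-29*96 + 1760)*(c(-59) + 401) = (-29*96 + 1760)*(15876 + 401) = (-2784 + 1760)*16277 = -1024*16277 = -16667648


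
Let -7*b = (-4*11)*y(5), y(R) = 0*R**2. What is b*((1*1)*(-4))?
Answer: 0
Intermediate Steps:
y(R) = 0
b = 0 (b = -(-4*11)*0/7 = -(-44)*0/7 = -1/7*0 = 0)
b*((1*1)*(-4)) = 0*((1*1)*(-4)) = 0*(1*(-4)) = 0*(-4) = 0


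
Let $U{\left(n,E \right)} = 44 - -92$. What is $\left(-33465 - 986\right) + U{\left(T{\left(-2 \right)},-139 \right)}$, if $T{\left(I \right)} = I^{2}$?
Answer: $-34315$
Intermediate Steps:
$U{\left(n,E \right)} = 136$ ($U{\left(n,E \right)} = 44 + 92 = 136$)
$\left(-33465 - 986\right) + U{\left(T{\left(-2 \right)},-139 \right)} = \left(-33465 - 986\right) + 136 = -34451 + 136 = -34315$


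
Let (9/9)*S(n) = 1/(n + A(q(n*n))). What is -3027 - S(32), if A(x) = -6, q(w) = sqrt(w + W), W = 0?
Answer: -78703/26 ≈ -3027.0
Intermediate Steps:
q(w) = sqrt(w) (q(w) = sqrt(w + 0) = sqrt(w))
S(n) = 1/(-6 + n) (S(n) = 1/(n - 6) = 1/(-6 + n))
-3027 - S(32) = -3027 - 1/(-6 + 32) = -3027 - 1/26 = -78703/26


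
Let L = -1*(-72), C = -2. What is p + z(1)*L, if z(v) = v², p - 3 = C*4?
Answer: 67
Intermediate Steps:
p = -5 (p = 3 - 2*4 = 3 - 8 = -5)
L = 72
p + z(1)*L = -5 + 1²*72 = -5 + 1*72 = -5 + 72 = 67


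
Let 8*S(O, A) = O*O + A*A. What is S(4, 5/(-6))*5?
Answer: 3005/288 ≈ 10.434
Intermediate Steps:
S(O, A) = A²/8 + O²/8 (S(O, A) = (O*O + A*A)/8 = (O² + A²)/8 = (A² + O²)/8 = A²/8 + O²/8)
S(4, 5/(-6))*5 = ((5/(-6))²/8 + (⅛)*4²)*5 = ((5*(-⅙))²/8 + (⅛)*16)*5 = ((-⅚)²/8 + 2)*5 = ((⅛)*(25/36) + 2)*5 = (25/288 + 2)*5 = (601/288)*5 = 3005/288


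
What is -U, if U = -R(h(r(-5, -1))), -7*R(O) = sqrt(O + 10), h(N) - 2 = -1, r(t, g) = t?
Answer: -sqrt(11)/7 ≈ -0.47380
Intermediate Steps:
h(N) = 1 (h(N) = 2 - 1 = 1)
R(O) = -sqrt(10 + O)/7 (R(O) = -sqrt(O + 10)/7 = -sqrt(10 + O)/7)
U = sqrt(11)/7 (U = -(-1)*sqrt(10 + 1)/7 = -(-1)*sqrt(11)/7 = sqrt(11)/7 ≈ 0.47380)
-U = -sqrt(11)/7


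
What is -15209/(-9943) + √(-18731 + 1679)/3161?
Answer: 15209/9943 + 14*I*√87/3161 ≈ 1.5296 + 0.041311*I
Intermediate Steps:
-15209/(-9943) + √(-18731 + 1679)/3161 = -15209*(-1/9943) + √(-17052)*(1/3161) = 15209/9943 + (14*I*√87)*(1/3161) = 15209/9943 + 14*I*√87/3161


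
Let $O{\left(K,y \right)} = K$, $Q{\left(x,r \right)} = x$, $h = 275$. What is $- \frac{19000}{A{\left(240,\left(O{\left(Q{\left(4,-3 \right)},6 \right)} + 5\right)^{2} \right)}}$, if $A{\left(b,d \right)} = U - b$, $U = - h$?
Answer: $\frac{3800}{103} \approx 36.893$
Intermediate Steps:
$U = -275$ ($U = \left(-1\right) 275 = -275$)
$A{\left(b,d \right)} = -275 - b$
$- \frac{19000}{A{\left(240,\left(O{\left(Q{\left(4,-3 \right)},6 \right)} + 5\right)^{2} \right)}} = - \frac{19000}{-275 - 240} = - \frac{19000}{-515} = \left(-19000\right) \left(- \frac{1}{515}\right) = \frac{3800}{103}$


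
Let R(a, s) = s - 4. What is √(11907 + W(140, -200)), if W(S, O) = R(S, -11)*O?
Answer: √14907 ≈ 122.09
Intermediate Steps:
R(a, s) = -4 + s
W(S, O) = -15*O (W(S, O) = (-4 - 11)*O = -15*O)
√(11907 + W(140, -200)) = √(11907 - 15*(-200)) = √(11907 + 3000) = √14907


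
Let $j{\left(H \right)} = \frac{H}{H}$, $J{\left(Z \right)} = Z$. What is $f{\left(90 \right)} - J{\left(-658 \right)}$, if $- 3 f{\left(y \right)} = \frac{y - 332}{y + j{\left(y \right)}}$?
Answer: $\frac{179876}{273} \approx 658.89$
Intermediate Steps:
$j{\left(H \right)} = 1$
$f{\left(y \right)} = - \frac{-332 + y}{3 \left(1 + y\right)}$ ($f{\left(y \right)} = - \frac{\left(y - 332\right) \frac{1}{y + 1}}{3} = - \frac{\left(-332 + y\right) \frac{1}{1 + y}}{3} = - \frac{\frac{1}{1 + y} \left(-332 + y\right)}{3} = - \frac{-332 + y}{3 \left(1 + y\right)}$)
$f{\left(90 \right)} - J{\left(-658 \right)} = \frac{332 - 90}{3 \left(1 + 90\right)} - -658 = \frac{332 - 90}{3 \cdot 91} + 658 = \frac{1}{3} \cdot \frac{1}{91} \cdot 242 + 658 = \frac{242}{273} + 658 = \frac{179876}{273}$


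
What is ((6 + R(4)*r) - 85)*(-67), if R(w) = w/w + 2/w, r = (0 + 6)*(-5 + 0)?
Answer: 8308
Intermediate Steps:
r = -30 (r = 6*(-5) = -30)
R(w) = 1 + 2/w
((6 + R(4)*r) - 85)*(-67) = ((6 + ((2 + 4)/4)*(-30)) - 85)*(-67) = ((6 + ((¼)*6)*(-30)) - 85)*(-67) = ((6 + (3/2)*(-30)) - 85)*(-67) = ((6 - 45) - 85)*(-67) = (-39 - 85)*(-67) = -124*(-67) = 8308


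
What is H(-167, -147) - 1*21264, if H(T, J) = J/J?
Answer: -21263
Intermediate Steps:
H(T, J) = 1
H(-167, -147) - 1*21264 = 1 - 1*21264 = 1 - 21264 = -21263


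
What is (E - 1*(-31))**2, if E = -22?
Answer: 81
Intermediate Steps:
(E - 1*(-31))**2 = (-22 - 1*(-31))**2 = (-22 + 31)**2 = 9**2 = 81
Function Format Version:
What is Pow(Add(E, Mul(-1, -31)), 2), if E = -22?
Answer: 81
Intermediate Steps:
Pow(Add(E, Mul(-1, -31)), 2) = Pow(Add(-22, Mul(-1, -31)), 2) = Pow(Add(-22, 31), 2) = Pow(9, 2) = 81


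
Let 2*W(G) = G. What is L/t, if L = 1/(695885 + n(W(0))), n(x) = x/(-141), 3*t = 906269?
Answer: 3/630659003065 ≈ 4.7569e-12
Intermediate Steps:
t = 906269/3 (t = (1/3)*906269 = 906269/3 ≈ 3.0209e+5)
W(G) = G/2
n(x) = -x/141 (n(x) = x*(-1/141) = -x/141)
L = 1/695885 (L = 1/(695885 - 0/282) = 1/(695885 - 1/141*0) = 1/(695885 + 0) = 1/695885 ≈ 1.4370e-6)
L/t = 1/(695885*(906269/3)) = (1/695885)*(3/906269) = 3/630659003065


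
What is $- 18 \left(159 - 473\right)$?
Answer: $5652$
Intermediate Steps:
$- 18 \left(159 - 473\right) = \left(-18\right) \left(-314\right) = 5652$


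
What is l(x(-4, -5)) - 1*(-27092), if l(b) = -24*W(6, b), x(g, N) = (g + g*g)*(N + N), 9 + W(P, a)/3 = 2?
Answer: 27596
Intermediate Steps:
W(P, a) = -21 (W(P, a) = -27 + 3*2 = -27 + 6 = -21)
x(g, N) = 2*N*(g + g²) (x(g, N) = (g + g²)*(2*N) = 2*N*(g + g²))
l(b) = 504 (l(b) = -24*(-21) = 504)
l(x(-4, -5)) - 1*(-27092) = 504 - 1*(-27092) = 504 + 27092 = 27596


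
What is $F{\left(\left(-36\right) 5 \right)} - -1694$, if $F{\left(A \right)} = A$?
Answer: $1514$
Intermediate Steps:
$F{\left(\left(-36\right) 5 \right)} - -1694 = \left(-36\right) 5 - -1694 = -180 + 1694 = 1514$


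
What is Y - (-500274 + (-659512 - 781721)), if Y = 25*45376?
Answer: 3075907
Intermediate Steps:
Y = 1134400
Y - (-500274 + (-659512 - 781721)) = 1134400 - (-500274 + (-659512 - 781721)) = 1134400 - (-500274 - 1441233) = 1134400 - 1*(-1941507) = 1134400 + 1941507 = 3075907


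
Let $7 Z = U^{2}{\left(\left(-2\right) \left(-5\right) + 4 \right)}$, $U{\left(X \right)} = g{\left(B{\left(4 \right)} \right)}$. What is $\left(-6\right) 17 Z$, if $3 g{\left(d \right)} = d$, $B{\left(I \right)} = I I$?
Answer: $- \frac{8704}{21} \approx -414.48$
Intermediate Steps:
$B{\left(I \right)} = I^{2}$
$g{\left(d \right)} = \frac{d}{3}$
$U{\left(X \right)} = \frac{16}{3}$ ($U{\left(X \right)} = \frac{4^{2}}{3} = \frac{1}{3} \cdot 16 = \frac{16}{3}$)
$Z = \frac{256}{63}$ ($Z = \frac{\left(\frac{16}{3}\right)^{2}}{7} = \frac{1}{7} \cdot \frac{256}{9} = \frac{256}{63} \approx 4.0635$)
$\left(-6\right) 17 Z = \left(-6\right) 17 \cdot \frac{256}{63} = \left(-102\right) \frac{256}{63} = - \frac{8704}{21}$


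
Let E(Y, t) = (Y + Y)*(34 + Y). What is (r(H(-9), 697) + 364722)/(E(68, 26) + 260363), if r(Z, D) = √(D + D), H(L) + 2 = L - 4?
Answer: 364722/274235 + √1394/274235 ≈ 1.3301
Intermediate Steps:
H(L) = -6 + L (H(L) = -2 + (L - 4) = -2 + (-4 + L) = -6 + L)
E(Y, t) = 2*Y*(34 + Y) (E(Y, t) = (2*Y)*(34 + Y) = 2*Y*(34 + Y))
r(Z, D) = √2*√D (r(Z, D) = √(2*D) = √2*√D)
(r(H(-9), 697) + 364722)/(E(68, 26) + 260363) = (√2*√697 + 364722)/(2*68*(34 + 68) + 260363) = (√1394 + 364722)/(2*68*102 + 260363) = (364722 + √1394)/(13872 + 260363) = (364722 + √1394)/274235 = (364722 + √1394)*(1/274235) = 364722/274235 + √1394/274235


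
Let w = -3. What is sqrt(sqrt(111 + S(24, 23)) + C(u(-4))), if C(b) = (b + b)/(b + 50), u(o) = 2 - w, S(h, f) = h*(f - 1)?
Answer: sqrt(22 + 363*sqrt(71))/11 ≈ 5.0458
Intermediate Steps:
S(h, f) = h*(-1 + f)
u(o) = 5 (u(o) = 2 - 1*(-3) = 2 + 3 = 5)
C(b) = 2*b/(50 + b) (C(b) = (2*b)/(50 + b) = 2*b/(50 + b))
sqrt(sqrt(111 + S(24, 23)) + C(u(-4))) = sqrt(sqrt(111 + 24*(-1 + 23)) + 2*5/(50 + 5)) = sqrt(sqrt(111 + 24*22) + 2*5/55) = sqrt(sqrt(111 + 528) + 2*5*(1/55)) = sqrt(sqrt(639) + 2/11) = sqrt(3*sqrt(71) + 2/11) = sqrt(2/11 + 3*sqrt(71))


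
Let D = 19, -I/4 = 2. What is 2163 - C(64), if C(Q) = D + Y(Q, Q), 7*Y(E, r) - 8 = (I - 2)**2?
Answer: 14900/7 ≈ 2128.6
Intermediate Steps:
I = -8 (I = -4*2 = -8)
Y(E, r) = 108/7 (Y(E, r) = 8/7 + (-8 - 2)**2/7 = 8/7 + (1/7)*(-10)**2 = 8/7 + (1/7)*100 = 8/7 + 100/7 = 108/7)
C(Q) = 241/7 (C(Q) = 19 + 108/7 = 241/7)
2163 - C(64) = 2163 - 1*241/7 = 2163 - 241/7 = 14900/7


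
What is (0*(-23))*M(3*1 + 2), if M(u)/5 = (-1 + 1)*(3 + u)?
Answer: 0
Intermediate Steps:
M(u) = 0 (M(u) = 5*((-1 + 1)*(3 + u)) = 5*(0*(3 + u)) = 5*0 = 0)
(0*(-23))*M(3*1 + 2) = (0*(-23))*0 = 0*0 = 0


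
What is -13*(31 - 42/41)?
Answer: -15977/41 ≈ -389.68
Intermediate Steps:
-13*(31 - 42/41) = -13*1229/41 = -15977/41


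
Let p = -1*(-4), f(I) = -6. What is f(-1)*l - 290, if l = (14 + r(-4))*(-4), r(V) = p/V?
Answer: 22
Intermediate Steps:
p = 4
r(V) = 4/V
l = -52 (l = (14 + 4/(-4))*(-4) = (14 + 4*(-1/4))*(-4) = (14 - 1)*(-4) = 13*(-4) = -52)
f(-1)*l - 290 = -6*(-52) - 290 = 312 - 290 = 22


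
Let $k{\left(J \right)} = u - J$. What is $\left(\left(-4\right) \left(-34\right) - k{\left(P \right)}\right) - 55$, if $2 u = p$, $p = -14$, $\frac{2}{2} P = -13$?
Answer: $75$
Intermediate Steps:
$P = -13$
$u = -7$ ($u = \frac{1}{2} \left(-14\right) = -7$)
$k{\left(J \right)} = -7 - J$
$\left(\left(-4\right) \left(-34\right) - k{\left(P \right)}\right) - 55 = \left(\left(-4\right) \left(-34\right) - \left(-7 - -13\right)\right) - 55 = \left(136 - \left(-7 + 13\right)\right) - 55 = \left(136 - 6\right) - 55 = 130 - 55 = 75$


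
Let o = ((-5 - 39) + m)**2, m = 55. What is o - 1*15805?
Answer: -15684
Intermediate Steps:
o = 121 (o = ((-5 - 39) + 55)**2 = (-44 + 55)**2 = 11**2 = 121)
o - 1*15805 = 121 - 1*15805 = 121 - 15805 = -15684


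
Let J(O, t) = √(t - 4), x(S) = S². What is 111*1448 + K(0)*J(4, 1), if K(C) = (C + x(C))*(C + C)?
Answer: 160728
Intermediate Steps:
J(O, t) = √(-4 + t)
K(C) = 2*C*(C + C²) (K(C) = (C + C²)*(C + C) = (C + C²)*(2*C) = 2*C*(C + C²))
111*1448 + K(0)*J(4, 1) = 111*1448 + (2*0²*(1 + 0))*√(-4 + 1) = 160728 + (2*0*1)*√(-3) = 160728 + 0*(I*√3) = 160728 + 0 = 160728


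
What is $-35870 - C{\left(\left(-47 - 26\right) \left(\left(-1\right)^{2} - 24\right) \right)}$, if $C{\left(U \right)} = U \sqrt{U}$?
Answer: $-35870 - 1679 \sqrt{1679} \approx -1.0467 \cdot 10^{5}$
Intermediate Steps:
$C{\left(U \right)} = U^{\frac{3}{2}}$
$-35870 - C{\left(\left(-47 - 26\right) \left(\left(-1\right)^{2} - 24\right) \right)} = -35870 - \left(\left(-47 - 26\right) \left(\left(-1\right)^{2} - 24\right)\right)^{\frac{3}{2}} = -35870 - \left(- 73 \left(1 - 24\right)\right)^{\frac{3}{2}} = -35870 - \left(\left(-73\right) \left(-23\right)\right)^{\frac{3}{2}} = -35870 - 1679^{\frac{3}{2}} = -35870 - 1679 \sqrt{1679}$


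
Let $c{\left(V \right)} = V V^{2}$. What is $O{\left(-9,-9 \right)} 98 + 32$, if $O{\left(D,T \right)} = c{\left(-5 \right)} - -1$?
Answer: $-12120$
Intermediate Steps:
$c{\left(V \right)} = V^{3}$
$O{\left(D,T \right)} = -124$ ($O{\left(D,T \right)} = \left(-5\right)^{3} - -1 = -125 + 1 = -124$)
$O{\left(-9,-9 \right)} 98 + 32 = \left(-124\right) 98 + 32 = -12152 + 32 = -12120$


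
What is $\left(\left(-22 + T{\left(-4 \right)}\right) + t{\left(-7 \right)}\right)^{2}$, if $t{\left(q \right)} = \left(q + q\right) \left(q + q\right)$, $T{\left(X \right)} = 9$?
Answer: $33489$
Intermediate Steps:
$t{\left(q \right)} = 4 q^{2}$ ($t{\left(q \right)} = 2 q 2 q = 4 q^{2}$)
$\left(\left(-22 + T{\left(-4 \right)}\right) + t{\left(-7 \right)}\right)^{2} = \left(\left(-22 + 9\right) + 4 \left(-7\right)^{2}\right)^{2} = \left(-13 + 4 \cdot 49\right)^{2} = \left(-13 + 196\right)^{2} = 183^{2} = 33489$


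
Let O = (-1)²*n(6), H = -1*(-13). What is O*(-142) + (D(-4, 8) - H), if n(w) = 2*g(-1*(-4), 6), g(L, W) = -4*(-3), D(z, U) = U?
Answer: -3413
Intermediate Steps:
g(L, W) = 12
H = 13
n(w) = 24 (n(w) = 2*12 = 24)
O = 24 (O = (-1)²*24 = 1*24 = 24)
O*(-142) + (D(-4, 8) - H) = 24*(-142) + (8 - 1*13) = -3408 + (8 - 13) = -3408 - 5 = -3413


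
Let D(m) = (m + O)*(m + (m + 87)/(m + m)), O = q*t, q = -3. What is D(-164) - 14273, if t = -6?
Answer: 1580423/164 ≈ 9636.7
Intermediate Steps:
O = 18 (O = -3*(-6) = 18)
D(m) = (18 + m)*(m + (87 + m)/(2*m)) (D(m) = (m + 18)*(m + (m + 87)/(m + m)) = (18 + m)*(m + (87 + m)/((2*m))) = (18 + m)*(m + (87 + m)*(1/(2*m))) = (18 + m)*(m + (87 + m)/(2*m)))
D(-164) - 14273 = (105/2 + (-164)² + 783/(-164) + (37/2)*(-164)) - 14273 = (105/2 + 26896 + 783*(-1/164) - 3034) - 14273 = (105/2 + 26896 - 783/164 - 3034) - 14273 = 3921195/164 - 14273 = 1580423/164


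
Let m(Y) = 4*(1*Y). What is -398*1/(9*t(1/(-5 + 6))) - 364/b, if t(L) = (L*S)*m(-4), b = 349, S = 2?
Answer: 17035/50256 ≈ 0.33896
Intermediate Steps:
m(Y) = 4*Y
t(L) = -32*L (t(L) = (L*2)*(4*(-4)) = (2*L)*(-16) = -32*L)
-398*1/(9*t(1/(-5 + 6))) - 364/b = -398/(-32/(-5 + 6)*9) - 364/349 = -398/(-32/1*9) - 364*1/349 = -398/(-32*1*9) - 364/349 = -398/((-32*9)) - 364/349 = -398/(-288) - 364/349 = -398*(-1/288) - 364/349 = 199/144 - 364/349 = 17035/50256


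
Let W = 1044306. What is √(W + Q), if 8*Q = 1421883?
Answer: 3*√2172518/4 ≈ 1105.5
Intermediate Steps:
Q = 1421883/8 (Q = (⅛)*1421883 = 1421883/8 ≈ 1.7774e+5)
√(W + Q) = √(1044306 + 1421883/8) = √(9776331/8) = 3*√2172518/4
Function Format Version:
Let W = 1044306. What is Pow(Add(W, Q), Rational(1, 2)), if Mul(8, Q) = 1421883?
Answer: Mul(Rational(3, 4), Pow(2172518, Rational(1, 2))) ≈ 1105.5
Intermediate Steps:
Q = Rational(1421883, 8) (Q = Mul(Rational(1, 8), 1421883) = Rational(1421883, 8) ≈ 1.7774e+5)
Pow(Add(W, Q), Rational(1, 2)) = Pow(Add(1044306, Rational(1421883, 8)), Rational(1, 2)) = Pow(Rational(9776331, 8), Rational(1, 2)) = Mul(Rational(3, 4), Pow(2172518, Rational(1, 2)))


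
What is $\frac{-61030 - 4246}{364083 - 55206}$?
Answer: $- \frac{65276}{308877} \approx -0.21133$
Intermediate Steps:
$\frac{-61030 - 4246}{364083 - 55206} = - \frac{65276}{308877}$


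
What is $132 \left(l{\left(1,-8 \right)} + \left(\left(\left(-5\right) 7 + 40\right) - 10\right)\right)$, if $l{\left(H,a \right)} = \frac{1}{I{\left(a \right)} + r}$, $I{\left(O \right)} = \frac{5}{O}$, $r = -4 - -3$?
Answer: $- \frac{9636}{13} \approx -741.23$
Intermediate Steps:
$r = -1$ ($r = -4 + 3 = -1$)
$l{\left(H,a \right)} = \frac{1}{-1 + \frac{5}{a}}$ ($l{\left(H,a \right)} = \frac{1}{\frac{5}{a} - 1} = \frac{1}{-1 + \frac{5}{a}}$)
$132 \left(l{\left(1,-8 \right)} + \left(\left(\left(-5\right) 7 + 40\right) - 10\right)\right) = 132 \left(\left(-1\right) \left(-8\right) \frac{1}{-5 - 8} + \left(\left(\left(-5\right) 7 + 40\right) - 10\right)\right) = 132 \left(\left(-1\right) \left(-8\right) \frac{1}{-13} + \left(\left(-35 + 40\right) - 10\right)\right) = 132 \left(\left(-1\right) \left(-8\right) \left(- \frac{1}{13}\right) + \left(5 - 10\right)\right) = 132 \left(- \frac{8}{13} - 5\right) = 132 \left(- \frac{73}{13}\right) = - \frac{9636}{13}$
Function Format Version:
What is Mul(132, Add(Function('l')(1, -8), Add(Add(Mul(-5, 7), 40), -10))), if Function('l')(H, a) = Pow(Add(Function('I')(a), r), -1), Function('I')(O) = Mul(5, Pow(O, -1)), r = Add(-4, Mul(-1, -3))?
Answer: Rational(-9636, 13) ≈ -741.23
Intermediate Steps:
r = -1 (r = Add(-4, 3) = -1)
Function('l')(H, a) = Pow(Add(-1, Mul(5, Pow(a, -1))), -1) (Function('l')(H, a) = Pow(Add(Mul(5, Pow(a, -1)), -1), -1) = Pow(Add(-1, Mul(5, Pow(a, -1))), -1))
Mul(132, Add(Function('l')(1, -8), Add(Add(Mul(-5, 7), 40), -10))) = Mul(132, Add(Mul(-1, -8, Pow(Add(-5, -8), -1)), Add(Add(Mul(-5, 7), 40), -10))) = Mul(132, Add(Mul(-1, -8, Pow(-13, -1)), Add(Add(-35, 40), -10))) = Mul(132, Add(Mul(-1, -8, Rational(-1, 13)), Add(5, -10))) = Mul(132, Add(Rational(-8, 13), -5)) = Mul(132, Rational(-73, 13)) = Rational(-9636, 13)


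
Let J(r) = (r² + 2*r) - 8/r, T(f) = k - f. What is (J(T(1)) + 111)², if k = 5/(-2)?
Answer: 11015761/784 ≈ 14051.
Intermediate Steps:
k = -5/2 (k = 5*(-½) = -5/2 ≈ -2.5000)
T(f) = -5/2 - f
J(r) = r² - 8/r + 2*r
(J(T(1)) + 111)² = ((-8 + (-5/2 - 1*1)²*(2 + (-5/2 - 1*1)))/(-5/2 - 1*1) + 111)² = ((-8 + (-5/2 - 1)²*(2 + (-5/2 - 1)))/(-5/2 - 1) + 111)² = ((-8 + (-7/2)²*(2 - 7/2))/(-7/2) + 111)² = (-2*(-8 + (49/4)*(-3/2))/7 + 111)² = (-2*(-8 - 147/8)/7 + 111)² = (-2/7*(-211/8) + 111)² = (211/28 + 111)² = (3319/28)² = 11015761/784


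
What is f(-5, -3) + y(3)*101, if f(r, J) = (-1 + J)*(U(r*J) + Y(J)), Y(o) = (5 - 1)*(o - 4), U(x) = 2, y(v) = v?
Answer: 407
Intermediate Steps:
Y(o) = -16 + 4*o (Y(o) = 4*(-4 + o) = -16 + 4*o)
f(r, J) = (-1 + J)*(-14 + 4*J) (f(r, J) = (-1 + J)*(2 + (-16 + 4*J)) = (-1 + J)*(-14 + 4*J))
f(-5, -3) + y(3)*101 = (14 - 18*(-3) + 4*(-3)²) + 3*101 = (14 + 54 + 4*9) + 303 = (14 + 54 + 36) + 303 = 104 + 303 = 407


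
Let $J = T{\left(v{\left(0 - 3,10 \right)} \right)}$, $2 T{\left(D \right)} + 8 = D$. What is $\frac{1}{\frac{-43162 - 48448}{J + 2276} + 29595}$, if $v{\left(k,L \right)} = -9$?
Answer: $\frac{907}{26806021} \approx 3.3836 \cdot 10^{-5}$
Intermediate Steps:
$T{\left(D \right)} = -4 + \frac{D}{2}$
$J = - \frac{17}{2}$ ($J = -4 + \frac{1}{2} \left(-9\right) = -4 - \frac{9}{2} = - \frac{17}{2} \approx -8.5$)
$\frac{1}{\frac{-43162 - 48448}{J + 2276} + 29595} = \frac{1}{\frac{-43162 - 48448}{- \frac{17}{2} + 2276} + 29595} = \frac{1}{- \frac{91610}{\frac{4535}{2}} + 29595} = \frac{1}{\left(-91610\right) \frac{2}{4535} + 29595} = \frac{1}{- \frac{36644}{907} + 29595} = \frac{1}{\frac{26806021}{907}} = \frac{907}{26806021}$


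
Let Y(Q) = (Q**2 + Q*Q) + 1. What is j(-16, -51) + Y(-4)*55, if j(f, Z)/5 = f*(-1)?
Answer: 1895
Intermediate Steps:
j(f, Z) = -5*f (j(f, Z) = 5*(f*(-1)) = 5*(-f) = -5*f)
Y(Q) = 1 + 2*Q**2 (Y(Q) = (Q**2 + Q**2) + 1 = 2*Q**2 + 1 = 1 + 2*Q**2)
j(-16, -51) + Y(-4)*55 = -5*(-16) + (1 + 2*(-4)**2)*55 = 80 + (1 + 2*16)*55 = 80 + (1 + 32)*55 = 80 + 33*55 = 80 + 1815 = 1895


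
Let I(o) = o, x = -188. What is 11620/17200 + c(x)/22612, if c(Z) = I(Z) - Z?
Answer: 581/860 ≈ 0.67558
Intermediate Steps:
c(Z) = 0 (c(Z) = Z - Z = 0)
11620/17200 + c(x)/22612 = 11620/17200 + 0/22612 = 11620*(1/17200) + 0*(1/22612) = 581/860 + 0 = 581/860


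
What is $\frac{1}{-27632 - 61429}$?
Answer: $- \frac{1}{89061} \approx -1.1228 \cdot 10^{-5}$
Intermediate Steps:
$\frac{1}{-27632 - 61429} = \frac{1}{-89061} = - \frac{1}{89061}$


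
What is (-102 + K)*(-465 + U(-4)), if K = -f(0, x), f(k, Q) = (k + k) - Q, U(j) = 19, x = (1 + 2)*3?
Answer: 41478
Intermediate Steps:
x = 9 (x = 3*3 = 9)
f(k, Q) = -Q + 2*k (f(k, Q) = 2*k - Q = -Q + 2*k)
K = 9 (K = -(-1*9 + 2*0) = -(-9 + 0) = -1*(-9) = 9)
(-102 + K)*(-465 + U(-4)) = (-102 + 9)*(-465 + 19) = -93*(-446) = 41478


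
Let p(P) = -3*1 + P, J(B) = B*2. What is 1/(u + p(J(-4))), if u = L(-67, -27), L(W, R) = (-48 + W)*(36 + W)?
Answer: 1/3554 ≈ 0.00028137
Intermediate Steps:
J(B) = 2*B
u = 3565 (u = -1728 + (-67)**2 - 12*(-67) = -1728 + 4489 + 804 = 3565)
p(P) = -3 + P
1/(u + p(J(-4))) = 1/(3565 + (-3 + 2*(-4))) = 1/(3565 + (-3 - 8)) = 1/(3565 - 11) = 1/3554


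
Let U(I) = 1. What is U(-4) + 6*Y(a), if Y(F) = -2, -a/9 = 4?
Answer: -11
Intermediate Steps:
a = -36 (a = -9*4 = -36)
U(-4) + 6*Y(a) = 1 + 6*(-2) = 1 - 12 = -11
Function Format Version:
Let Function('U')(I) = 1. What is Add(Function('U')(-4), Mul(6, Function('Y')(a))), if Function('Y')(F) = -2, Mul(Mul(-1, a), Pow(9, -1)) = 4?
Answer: -11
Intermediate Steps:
a = -36 (a = Mul(-9, 4) = -36)
Add(Function('U')(-4), Mul(6, Function('Y')(a))) = Add(1, Mul(6, -2)) = Add(1, -12) = -11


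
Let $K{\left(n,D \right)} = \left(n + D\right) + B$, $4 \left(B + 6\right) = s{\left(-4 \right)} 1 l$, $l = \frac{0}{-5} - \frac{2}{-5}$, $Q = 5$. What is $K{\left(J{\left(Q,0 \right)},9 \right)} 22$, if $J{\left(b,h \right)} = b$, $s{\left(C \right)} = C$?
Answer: $\frac{836}{5} \approx 167.2$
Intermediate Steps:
$l = \frac{2}{5}$ ($l = 0 \left(- \frac{1}{5}\right) - - \frac{2}{5} = 0 + \frac{2}{5} = \frac{2}{5} \approx 0.4$)
$B = - \frac{32}{5}$ ($B = -6 + \frac{\left(-4\right) 1 \cdot \frac{2}{5}}{4} = -6 + \frac{\left(-4\right) \frac{2}{5}}{4} = -6 + \frac{1}{4} \left(- \frac{8}{5}\right) = -6 - \frac{2}{5} = - \frac{32}{5} \approx -6.4$)
$K{\left(n,D \right)} = - \frac{32}{5} + D + n$ ($K{\left(n,D \right)} = \left(n + D\right) - \frac{32}{5} = \left(D + n\right) - \frac{32}{5} = - \frac{32}{5} + D + n$)
$K{\left(J{\left(Q,0 \right)},9 \right)} 22 = \left(- \frac{32}{5} + 9 + 5\right) 22 = \frac{38}{5} \cdot 22 = \frac{836}{5}$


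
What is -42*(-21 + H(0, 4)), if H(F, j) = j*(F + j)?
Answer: 210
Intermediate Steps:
-42*(-21 + H(0, 4)) = -42*(-21 + 4*(0 + 4)) = -42*(-21 + 4*4) = -42*(-21 + 16) = -42*(-5) = 210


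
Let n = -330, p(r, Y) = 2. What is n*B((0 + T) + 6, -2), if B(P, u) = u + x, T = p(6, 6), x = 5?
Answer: -990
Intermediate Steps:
T = 2
B(P, u) = 5 + u (B(P, u) = u + 5 = 5 + u)
n*B((0 + T) + 6, -2) = -330*(5 - 2) = -330*3 = -990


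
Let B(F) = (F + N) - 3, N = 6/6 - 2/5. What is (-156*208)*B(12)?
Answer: -1557504/5 ≈ -3.1150e+5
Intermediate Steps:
N = ⅗ (N = 6*(⅙) - 2*⅕ = 1 - ⅖ = ⅗ ≈ 0.60000)
B(F) = -12/5 + F (B(F) = (F + ⅗) - 3 = (⅗ + F) - 3 = -12/5 + F)
(-156*208)*B(12) = (-156*208)*(-12/5 + 12) = -32448*48/5 = -1557504/5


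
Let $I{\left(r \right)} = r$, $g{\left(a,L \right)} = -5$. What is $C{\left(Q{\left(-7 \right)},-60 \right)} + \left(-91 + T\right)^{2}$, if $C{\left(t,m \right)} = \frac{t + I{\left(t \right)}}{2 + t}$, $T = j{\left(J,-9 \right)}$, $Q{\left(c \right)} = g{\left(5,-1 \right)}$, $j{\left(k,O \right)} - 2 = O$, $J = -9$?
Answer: $\frac{28822}{3} \approx 9607.3$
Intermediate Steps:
$j{\left(k,O \right)} = 2 + O$
$Q{\left(c \right)} = -5$
$T = -7$ ($T = 2 - 9 = -7$)
$C{\left(t,m \right)} = \frac{2 t}{2 + t}$ ($C{\left(t,m \right)} = \frac{t + t}{2 + t} = \frac{2 t}{2 + t}$)
$C{\left(Q{\left(-7 \right)},-60 \right)} + \left(-91 + T\right)^{2} = 2 \left(-5\right) \frac{1}{2 - 5} + \left(-91 - 7\right)^{2} = 2 \left(-5\right) \frac{1}{-3} + \left(-98\right)^{2} = 2 \left(-5\right) \left(- \frac{1}{3}\right) + 9604 = \frac{10}{3} + 9604 = \frac{28822}{3}$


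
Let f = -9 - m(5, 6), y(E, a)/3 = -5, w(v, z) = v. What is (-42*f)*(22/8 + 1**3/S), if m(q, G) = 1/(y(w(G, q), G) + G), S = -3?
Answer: 8120/9 ≈ 902.22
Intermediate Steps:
y(E, a) = -15 (y(E, a) = 3*(-5) = -15)
m(q, G) = 1/(-15 + G)
f = -80/9 (f = -9 - 1/(-15 + 6) = -9 - 1/(-9) = -9 - 1*(-1/9) = -9 + 1/9 = -80/9 ≈ -8.8889)
(-42*f)*(22/8 + 1**3/S) = (-42*(-80/9))*(22/8 + 1**3/(-3)) = 1120*(22*(1/8) + 1*(-1/3))/3 = 1120*(11/4 - 1/3)/3 = (1120/3)*(29/12) = 8120/9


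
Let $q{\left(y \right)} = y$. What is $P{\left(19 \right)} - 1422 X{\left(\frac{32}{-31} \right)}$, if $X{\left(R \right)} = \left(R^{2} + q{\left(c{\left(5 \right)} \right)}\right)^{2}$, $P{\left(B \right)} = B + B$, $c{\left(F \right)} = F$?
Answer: $- \frac{48280542904}{923521} \approx -52279.0$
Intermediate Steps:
$P{\left(B \right)} = 2 B$
$X{\left(R \right)} = \left(5 + R^{2}\right)^{2}$ ($X{\left(R \right)} = \left(R^{2} + 5\right)^{2} = \left(5 + R^{2}\right)^{2}$)
$P{\left(19 \right)} - 1422 X{\left(\frac{32}{-31} \right)} = 2 \cdot 19 - 1422 \left(5 + \left(\frac{32}{-31}\right)^{2}\right)^{2} = 38 - 1422 \left(5 + \left(32 \left(- \frac{1}{31}\right)\right)^{2}\right)^{2} = 38 - 1422 \left(5 + \left(- \frac{32}{31}\right)^{2}\right)^{2} = 38 - 1422 \left(5 + \frac{1024}{961}\right)^{2} = 38 - 1422 \left(\frac{5829}{961}\right)^{2} = 38 - \frac{48315636702}{923521} = - \frac{48280542904}{923521}$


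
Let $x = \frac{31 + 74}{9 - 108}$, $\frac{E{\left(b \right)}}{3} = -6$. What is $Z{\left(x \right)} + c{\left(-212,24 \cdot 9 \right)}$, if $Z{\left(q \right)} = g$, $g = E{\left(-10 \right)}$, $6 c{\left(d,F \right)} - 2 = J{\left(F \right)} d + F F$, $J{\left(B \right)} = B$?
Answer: $\frac{379}{3} \approx 126.33$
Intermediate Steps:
$E{\left(b \right)} = -18$ ($E{\left(b \right)} = 3 \left(-6\right) = -18$)
$c{\left(d,F \right)} = \frac{1}{3} + \frac{F^{2}}{6} + \frac{F d}{6}$ ($c{\left(d,F \right)} = \frac{1}{3} + \frac{F d + F F}{6} = \frac{1}{3} + \frac{F d + F^{2}}{6} = \frac{1}{3} + \frac{F^{2} + F d}{6} = \frac{1}{3} + \left(\frac{F^{2}}{6} + \frac{F d}{6}\right) = \frac{1}{3} + \frac{F^{2}}{6} + \frac{F d}{6}$)
$g = -18$
$x = - \frac{35}{33}$ ($x = \frac{105}{-99} = 105 \left(- \frac{1}{99}\right) = - \frac{35}{33} \approx -1.0606$)
$Z{\left(q \right)} = -18$
$Z{\left(x \right)} + c{\left(-212,24 \cdot 9 \right)} = -18 + \left(\frac{1}{3} + \frac{\left(24 \cdot 9\right)^{2}}{6} + \frac{1}{6} \cdot 24 \cdot 9 \left(-212\right)\right) = -18 + \left(\frac{1}{3} + \frac{216^{2}}{6} + \frac{1}{6} \cdot 216 \left(-212\right)\right) = -18 + \left(\frac{1}{3} + \frac{1}{6} \cdot 46656 - 7632\right) = -18 + \left(\frac{1}{3} + 7776 - 7632\right) = -18 + \frac{433}{3} = \frac{379}{3}$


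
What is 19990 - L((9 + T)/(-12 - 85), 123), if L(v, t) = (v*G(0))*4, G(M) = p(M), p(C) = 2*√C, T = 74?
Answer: 19990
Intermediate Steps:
G(M) = 2*√M
L(v, t) = 0 (L(v, t) = (v*(2*√0))*4 = (v*(2*0))*4 = (v*0)*4 = 0*4 = 0)
19990 - L((9 + T)/(-12 - 85), 123) = 19990 - 1*0 = 19990 + 0 = 19990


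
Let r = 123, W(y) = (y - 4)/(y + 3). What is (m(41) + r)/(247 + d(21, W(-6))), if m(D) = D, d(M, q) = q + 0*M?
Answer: 492/751 ≈ 0.65513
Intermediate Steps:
W(y) = (-4 + y)/(3 + y)
d(M, q) = q (d(M, q) = q + 0 = q)
(m(41) + r)/(247 + d(21, W(-6))) = (41 + 123)/(247 + (-4 - 6)/(3 - 6)) = 164/(247 - 10/(-3)) = 164/(247 - ⅓*(-10)) = 164/(247 + 10/3) = 164/(751/3) = 164*(3/751) = 492/751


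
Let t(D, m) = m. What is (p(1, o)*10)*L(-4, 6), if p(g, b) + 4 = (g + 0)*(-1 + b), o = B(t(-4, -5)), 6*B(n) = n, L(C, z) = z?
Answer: -350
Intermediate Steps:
B(n) = n/6
o = -⅚ (o = (⅙)*(-5) = -⅚ ≈ -0.83333)
p(g, b) = -4 + g*(-1 + b) (p(g, b) = -4 + (g + 0)*(-1 + b) = -4 + g*(-1 + b))
(p(1, o)*10)*L(-4, 6) = ((-4 - 1*1 - ⅚*1)*10)*6 = ((-4 - 1 - ⅚)*10)*6 = -35/6*10*6 = -175/3*6 = -350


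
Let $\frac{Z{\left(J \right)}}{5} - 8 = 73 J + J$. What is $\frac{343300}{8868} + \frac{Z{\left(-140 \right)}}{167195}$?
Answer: $\frac{2846951791}{74134263} \approx 38.403$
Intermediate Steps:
$Z{\left(J \right)} = 40 + 370 J$ ($Z{\left(J \right)} = 40 + 5 \left(73 J + J\right) = 40 + 5 \cdot 74 J = 40 + 370 J$)
$\frac{343300}{8868} + \frac{Z{\left(-140 \right)}}{167195} = \frac{343300}{8868} + \frac{40 + 370 \left(-140\right)}{167195} = 343300 \cdot \frac{1}{8868} + \left(40 - 51800\right) \frac{1}{167195} = \frac{85825}{2217} - \frac{10352}{33439} = \frac{2846951791}{74134263}$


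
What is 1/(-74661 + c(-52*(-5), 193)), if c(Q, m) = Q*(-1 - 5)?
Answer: -1/76221 ≈ -1.3120e-5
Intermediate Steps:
c(Q, m) = -6*Q (c(Q, m) = Q*(-6) = -6*Q)
1/(-74661 + c(-52*(-5), 193)) = 1/(-74661 - (-312)*(-5)) = 1/(-74661 - 6*260) = 1/(-74661 - 1560) = 1/(-76221) = -1/76221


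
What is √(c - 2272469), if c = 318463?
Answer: I*√1954006 ≈ 1397.9*I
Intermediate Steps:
√(c - 2272469) = √(318463 - 2272469) = √(-1954006) = I*√1954006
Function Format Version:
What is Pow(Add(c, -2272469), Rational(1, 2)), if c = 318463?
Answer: Mul(I, Pow(1954006, Rational(1, 2))) ≈ Mul(1397.9, I)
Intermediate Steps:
Pow(Add(c, -2272469), Rational(1, 2)) = Pow(Add(318463, -2272469), Rational(1, 2)) = Pow(-1954006, Rational(1, 2)) = Mul(I, Pow(1954006, Rational(1, 2)))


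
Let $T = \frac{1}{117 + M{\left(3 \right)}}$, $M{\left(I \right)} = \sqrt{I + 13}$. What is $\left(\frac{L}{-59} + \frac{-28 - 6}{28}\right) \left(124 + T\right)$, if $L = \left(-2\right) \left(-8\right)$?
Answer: $- \frac{18411135}{99946} \approx -184.21$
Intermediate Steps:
$L = 16$
$M{\left(I \right)} = \sqrt{13 + I}$
$T = \frac{1}{121}$ ($T = \frac{1}{117 + \sqrt{13 + 3}} = \frac{1}{117 + \sqrt{16}} = \frac{1}{117 + 4} = \frac{1}{121} \approx 0.0082645$)
$\left(\frac{L}{-59} + \frac{-28 - 6}{28}\right) \left(124 + T\right) = \left(\frac{16}{-59} + \frac{-28 - 6}{28}\right) \left(124 + \frac{1}{121}\right) = \left(16 \left(- \frac{1}{59}\right) + \left(-28 - 6\right) \frac{1}{28}\right) \frac{15005}{121} = \left(- \frac{16}{59} - \frac{17}{14}\right) \frac{15005}{121} = \left(- \frac{1227}{826}\right) \frac{15005}{121} = - \frac{18411135}{99946}$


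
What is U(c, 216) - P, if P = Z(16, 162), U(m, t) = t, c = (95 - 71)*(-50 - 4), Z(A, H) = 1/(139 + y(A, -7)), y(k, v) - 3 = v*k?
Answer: 6479/30 ≈ 215.97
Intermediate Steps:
y(k, v) = 3 + k*v (y(k, v) = 3 + v*k = 3 + k*v)
Z(A, H) = 1/(142 - 7*A) (Z(A, H) = 1/(139 + (3 + A*(-7))) = 1/(139 + (3 - 7*A)) = 1/(142 - 7*A))
c = -1296 (c = 24*(-54) = -1296)
P = 1/30 (P = 1/(142 - 7*16) = 1/(142 - 112) = 1/30 ≈ 0.033333)
U(c, 216) - P = 216 - 1*1/30 = 216 - 1/30 = 6479/30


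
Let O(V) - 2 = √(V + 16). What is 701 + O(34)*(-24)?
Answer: 653 - 120*√2 ≈ 483.29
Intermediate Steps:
O(V) = 2 + √(16 + V) (O(V) = 2 + √(V + 16) = 2 + √(16 + V))
701 + O(34)*(-24) = 701 + (2 + √(16 + 34))*(-24) = 701 + (2 + √50)*(-24) = 701 + (2 + 5*√2)*(-24) = 701 + (-48 - 120*√2) = 653 - 120*√2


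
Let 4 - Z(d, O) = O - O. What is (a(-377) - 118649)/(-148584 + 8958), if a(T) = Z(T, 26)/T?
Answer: 44730677/52639002 ≈ 0.84976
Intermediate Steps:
Z(d, O) = 4 (Z(d, O) = 4 - (O - O) = 4 - 1*0 = 4 + 0 = 4)
a(T) = 4/T
(a(-377) - 118649)/(-148584 + 8958) = (4/(-377) - 118649)/(-148584 + 8958) = (4*(-1/377) - 118649)/(-139626) = (-4/377 - 118649)*(-1/139626) = -44730677/377*(-1/139626) = 44730677/52639002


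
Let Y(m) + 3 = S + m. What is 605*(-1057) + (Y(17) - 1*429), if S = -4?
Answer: -639904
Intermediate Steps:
Y(m) = -7 + m (Y(m) = -3 + (-4 + m) = -7 + m)
605*(-1057) + (Y(17) - 1*429) = 605*(-1057) + ((-7 + 17) - 1*429) = -639485 + (10 - 429) = -639485 - 419 = -639904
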